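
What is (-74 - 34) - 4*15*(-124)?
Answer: 7332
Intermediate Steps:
(-74 - 34) - 4*15*(-124) = -108 - 60*(-124) = -108 + 7440 = 7332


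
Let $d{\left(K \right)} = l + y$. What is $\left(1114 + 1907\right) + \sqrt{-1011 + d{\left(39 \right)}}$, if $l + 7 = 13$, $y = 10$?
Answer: $3021 + i \sqrt{995} \approx 3021.0 + 31.544 i$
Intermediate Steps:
$l = 6$ ($l = -7 + 13 = 6$)
$d{\left(K \right)} = 16$ ($d{\left(K \right)} = 6 + 10 = 16$)
$\left(1114 + 1907\right) + \sqrt{-1011 + d{\left(39 \right)}} = \left(1114 + 1907\right) + \sqrt{-1011 + 16} = 3021 + \sqrt{-995} = 3021 + i \sqrt{995}$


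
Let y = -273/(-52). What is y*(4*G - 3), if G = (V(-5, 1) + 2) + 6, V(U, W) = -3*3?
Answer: -147/4 ≈ -36.750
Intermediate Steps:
V(U, W) = -9
G = -1 (G = (-9 + 2) + 6 = -7 + 6 = -1)
y = 21/4 (y = -273*(-1/52) = 21/4 ≈ 5.2500)
y*(4*G - 3) = 21*(4*(-1) - 3)/4 = 21*(-4 - 3)/4 = (21/4)*(-7) = -147/4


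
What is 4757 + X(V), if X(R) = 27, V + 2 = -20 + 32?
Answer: 4784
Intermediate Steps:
V = 10 (V = -2 + (-20 + 32) = -2 + 12 = 10)
4757 + X(V) = 4757 + 27 = 4784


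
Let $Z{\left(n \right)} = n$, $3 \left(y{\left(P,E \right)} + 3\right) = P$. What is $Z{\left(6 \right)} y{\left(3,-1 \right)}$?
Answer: $-12$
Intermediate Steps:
$y{\left(P,E \right)} = -3 + \frac{P}{3}$
$Z{\left(6 \right)} y{\left(3,-1 \right)} = 6 \left(-3 + \frac{1}{3} \cdot 3\right) = 6 \left(-3 + 1\right) = 6 \left(-2\right) = -12$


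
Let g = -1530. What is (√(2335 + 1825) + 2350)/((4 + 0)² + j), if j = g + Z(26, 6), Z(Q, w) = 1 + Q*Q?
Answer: -2350/837 - 8*√65/837 ≈ -2.8847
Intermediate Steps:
Z(Q, w) = 1 + Q²
j = -853 (j = -1530 + (1 + 26²) = -1530 + (1 + 676) = -1530 + 677 = -853)
(√(2335 + 1825) + 2350)/((4 + 0)² + j) = (√(2335 + 1825) + 2350)/((4 + 0)² - 853) = (√4160 + 2350)/(4² - 853) = (8*√65 + 2350)/(16 - 853) = (2350 + 8*√65)/(-837) = (2350 + 8*√65)*(-1/837) = -2350/837 - 8*√65/837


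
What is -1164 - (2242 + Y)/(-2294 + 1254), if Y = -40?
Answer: -604179/520 ≈ -1161.9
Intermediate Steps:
-1164 - (2242 + Y)/(-2294 + 1254) = -1164 - (2242 - 40)/(-2294 + 1254) = -1164 - 2202/(-1040) = -1164 - 2202*(-1)/1040 = -1164 - 1*(-1101/520) = -1164 + 1101/520 = -604179/520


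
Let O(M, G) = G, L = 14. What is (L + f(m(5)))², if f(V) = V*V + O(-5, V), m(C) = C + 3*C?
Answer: 188356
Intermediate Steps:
m(C) = 4*C
f(V) = V + V² (f(V) = V*V + V = V² + V = V + V²)
(L + f(m(5)))² = (14 + (4*5)*(1 + 4*5))² = (14 + 20*(1 + 20))² = (14 + 20*21)² = (14 + 420)² = 434² = 188356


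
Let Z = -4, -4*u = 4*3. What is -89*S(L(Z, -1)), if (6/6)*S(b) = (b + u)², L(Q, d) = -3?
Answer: -3204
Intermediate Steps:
u = -3 ≈ -3.0000
S(b) = (-3 + b)² (S(b) = (b - 3)² = (-3 + b)²)
-89*S(L(Z, -1)) = -89*(-3 - 3)² = -89*(-6)² = -89*36 = -3204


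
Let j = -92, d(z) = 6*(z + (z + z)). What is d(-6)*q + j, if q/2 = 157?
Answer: -34004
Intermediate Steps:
q = 314 (q = 2*157 = 314)
d(z) = 18*z (d(z) = 6*(z + 2*z) = 6*(3*z) = 18*z)
d(-6)*q + j = (18*(-6))*314 - 92 = -108*314 - 92 = -33912 - 92 = -34004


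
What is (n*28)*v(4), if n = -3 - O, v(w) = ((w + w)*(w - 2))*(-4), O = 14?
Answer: 30464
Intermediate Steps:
v(w) = -8*w*(-2 + w) (v(w) = ((2*w)*(-2 + w))*(-4) = (2*w*(-2 + w))*(-4) = -8*w*(-2 + w))
n = -17 (n = -3 - 1*14 = -3 - 14 = -17)
(n*28)*v(4) = (-17*28)*(8*4*(2 - 1*4)) = -3808*4*(2 - 4) = -3808*4*(-2) = -476*(-64) = 30464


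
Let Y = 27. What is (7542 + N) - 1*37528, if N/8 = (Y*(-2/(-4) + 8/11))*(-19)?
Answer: -385250/11 ≈ -35023.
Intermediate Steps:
N = -55404/11 (N = 8*((27*(-2/(-4) + 8/11))*(-19)) = 8*((27*(-2*(-1/4) + 8*(1/11)))*(-19)) = 8*((27*(1/2 + 8/11))*(-19)) = 8*((27*(27/22))*(-19)) = 8*((729/22)*(-19)) = 8*(-13851/22) = -55404/11 ≈ -5036.7)
(7542 + N) - 1*37528 = (7542 - 55404/11) - 1*37528 = 27558/11 - 37528 = -385250/11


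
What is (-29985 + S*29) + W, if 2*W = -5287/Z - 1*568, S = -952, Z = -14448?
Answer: -1672408505/28896 ≈ -57877.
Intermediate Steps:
W = -8201177/28896 (W = (-5287/(-14448) - 1*568)/2 = (-5287*(-1/14448) - 568)/2 = (5287/14448 - 568)/2 = (½)*(-8201177/14448) = -8201177/28896 ≈ -283.82)
(-29985 + S*29) + W = (-29985 - 952*29) - 8201177/28896 = (-29985 - 27608) - 8201177/28896 = -57593 - 8201177/28896 = -1672408505/28896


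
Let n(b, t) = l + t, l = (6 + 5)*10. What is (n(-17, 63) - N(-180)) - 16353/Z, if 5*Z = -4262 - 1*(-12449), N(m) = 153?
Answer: 27325/2729 ≈ 10.013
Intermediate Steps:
l = 110 (l = 11*10 = 110)
n(b, t) = 110 + t
Z = 8187/5 (Z = (-4262 - 1*(-12449))/5 = (-4262 + 12449)/5 = (1/5)*8187 = 8187/5 ≈ 1637.4)
(n(-17, 63) - N(-180)) - 16353/Z = ((110 + 63) - 1*153) - 16353/8187/5 = (173 - 153) - 16353*5/8187 = 20 - 27255/2729 = 27325/2729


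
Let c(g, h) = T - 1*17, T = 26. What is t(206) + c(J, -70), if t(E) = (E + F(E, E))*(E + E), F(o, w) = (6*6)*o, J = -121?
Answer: 3140273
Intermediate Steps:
c(g, h) = 9 (c(g, h) = 26 - 1*17 = 26 - 17 = 9)
F(o, w) = 36*o
t(E) = 74*E² (t(E) = (E + 36*E)*(E + E) = (37*E)*(2*E) = 74*E²)
t(206) + c(J, -70) = 74*206² + 9 = 74*42436 + 9 = 3140264 + 9 = 3140273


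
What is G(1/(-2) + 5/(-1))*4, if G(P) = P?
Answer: -22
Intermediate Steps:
G(1/(-2) + 5/(-1))*4 = (1/(-2) + 5/(-1))*4 = (1*(-1/2) + 5*(-1))*4 = (-1/2 - 5)*4 = -11/2*4 = -22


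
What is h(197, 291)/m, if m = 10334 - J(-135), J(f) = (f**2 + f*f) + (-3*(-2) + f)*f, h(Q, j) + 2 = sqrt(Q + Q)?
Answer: 2/43531 - sqrt(394)/43531 ≈ -0.00041004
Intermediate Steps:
h(Q, j) = -2 + sqrt(2)*sqrt(Q) (h(Q, j) = -2 + sqrt(Q + Q) = -2 + sqrt(2*Q) = -2 + sqrt(2)*sqrt(Q))
J(f) = 2*f**2 + f*(6 + f) (J(f) = (f**2 + f**2) + (6 + f)*f = 2*f**2 + f*(6 + f))
m = -43531 (m = 10334 - 3*(-135)*(2 - 135) = 10334 - 3*(-135)*(-133) = 10334 - 1*53865 = 10334 - 53865 = -43531)
h(197, 291)/m = (-2 + sqrt(2)*sqrt(197))/(-43531) = (-2 + sqrt(394))*(-1/43531) = 2/43531 - sqrt(394)/43531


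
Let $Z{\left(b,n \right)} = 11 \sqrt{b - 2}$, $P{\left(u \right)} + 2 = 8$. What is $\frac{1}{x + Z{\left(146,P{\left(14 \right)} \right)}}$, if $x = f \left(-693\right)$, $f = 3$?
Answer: $- \frac{1}{1947} \approx -0.00051361$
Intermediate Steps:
$P{\left(u \right)} = 6$ ($P{\left(u \right)} = -2 + 8 = 6$)
$Z{\left(b,n \right)} = 11 \sqrt{-2 + b}$
$x = -2079$ ($x = 3 \left(-693\right) = -2079$)
$\frac{1}{x + Z{\left(146,P{\left(14 \right)} \right)}} = \frac{1}{-2079 + 11 \sqrt{-2 + 146}} = \frac{1}{-2079 + 11 \sqrt{144}} = \frac{1}{-2079 + 11 \cdot 12} = \frac{1}{-2079 + 132} = \frac{1}{-1947} = - \frac{1}{1947}$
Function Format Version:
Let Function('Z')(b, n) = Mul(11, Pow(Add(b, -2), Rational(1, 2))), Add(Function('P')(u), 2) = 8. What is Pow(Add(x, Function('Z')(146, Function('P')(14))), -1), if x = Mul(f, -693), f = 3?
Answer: Rational(-1, 1947) ≈ -0.00051361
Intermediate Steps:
Function('P')(u) = 6 (Function('P')(u) = Add(-2, 8) = 6)
Function('Z')(b, n) = Mul(11, Pow(Add(-2, b), Rational(1, 2)))
x = -2079 (x = Mul(3, -693) = -2079)
Pow(Add(x, Function('Z')(146, Function('P')(14))), -1) = Pow(Add(-2079, Mul(11, Pow(Add(-2, 146), Rational(1, 2)))), -1) = Pow(Add(-2079, Mul(11, Pow(144, Rational(1, 2)))), -1) = Pow(Add(-2079, Mul(11, 12)), -1) = Pow(Add(-2079, 132), -1) = Pow(-1947, -1) = Rational(-1, 1947)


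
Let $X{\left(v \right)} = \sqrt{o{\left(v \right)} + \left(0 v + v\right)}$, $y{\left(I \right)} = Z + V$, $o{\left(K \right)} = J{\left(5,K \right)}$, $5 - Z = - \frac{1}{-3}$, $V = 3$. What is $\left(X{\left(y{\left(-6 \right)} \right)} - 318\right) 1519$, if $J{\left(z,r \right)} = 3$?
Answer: $-483042 + \frac{6076 \sqrt{6}}{3} \approx -4.7808 \cdot 10^{5}$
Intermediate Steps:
$Z = \frac{14}{3}$ ($Z = 5 - - \frac{1}{-3} = 5 - \left(-1\right) \left(- \frac{1}{3}\right) = 5 - \frac{1}{3} = \frac{14}{3} \approx 4.6667$)
$o{\left(K \right)} = 3$
$y{\left(I \right)} = \frac{23}{3}$ ($y{\left(I \right)} = \frac{14}{3} + 3 = \frac{23}{3}$)
$X{\left(v \right)} = \sqrt{3 + v}$ ($X{\left(v \right)} = \sqrt{3 + \left(0 v + v\right)} = \sqrt{3 + \left(0 + v\right)} = \sqrt{3 + v}$)
$\left(X{\left(y{\left(-6 \right)} \right)} - 318\right) 1519 = \left(\sqrt{3 + \frac{23}{3}} - 318\right) 1519 = \left(\sqrt{\frac{32}{3}} - 318\right) 1519 = \left(\frac{4 \sqrt{6}}{3} - 318\right) 1519 = \left(-318 + \frac{4 \sqrt{6}}{3}\right) 1519 = -483042 + \frac{6076 \sqrt{6}}{3}$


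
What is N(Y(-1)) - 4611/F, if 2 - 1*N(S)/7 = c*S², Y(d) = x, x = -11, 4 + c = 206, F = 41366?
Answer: -7076899891/41366 ≈ -1.7108e+5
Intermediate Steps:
c = 202 (c = -4 + 206 = 202)
Y(d) = -11
N(S) = 14 - 1414*S²
N(Y(-1)) - 4611/F = (14 - 1414*(-11)²) - 4611/41366 = (14 - 1414*121) - 4611/41366 = (14 - 171094) - 1*4611/41366 = -171080 - 4611/41366 = -7076899891/41366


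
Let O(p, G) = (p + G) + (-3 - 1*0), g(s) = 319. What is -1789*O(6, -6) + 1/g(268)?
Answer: 1712074/319 ≈ 5367.0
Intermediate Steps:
O(p, G) = -3 + G + p (O(p, G) = (G + p) + (-3 + 0) = (G + p) - 3 = -3 + G + p)
-1789*O(6, -6) + 1/g(268) = -1789*(-3 - 6 + 6) + 1/319 = -1789*(-3) + 1/319 = 5367 + 1/319 = 1712074/319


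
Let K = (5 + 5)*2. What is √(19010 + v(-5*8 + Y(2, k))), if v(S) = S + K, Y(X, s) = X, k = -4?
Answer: 4*√1187 ≈ 137.81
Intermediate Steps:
K = 20 (K = 10*2 = 20)
v(S) = 20 + S (v(S) = S + 20 = 20 + S)
√(19010 + v(-5*8 + Y(2, k))) = √(19010 + (20 + (-5*8 + 2))) = √(19010 + (20 + (-40 + 2))) = √(19010 + (20 - 38)) = √(19010 - 18) = √18992 = 4*√1187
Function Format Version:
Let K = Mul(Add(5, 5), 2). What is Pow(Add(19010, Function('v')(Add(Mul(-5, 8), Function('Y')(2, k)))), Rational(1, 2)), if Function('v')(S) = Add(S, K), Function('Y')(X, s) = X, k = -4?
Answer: Mul(4, Pow(1187, Rational(1, 2))) ≈ 137.81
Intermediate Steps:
K = 20 (K = Mul(10, 2) = 20)
Function('v')(S) = Add(20, S) (Function('v')(S) = Add(S, 20) = Add(20, S))
Pow(Add(19010, Function('v')(Add(Mul(-5, 8), Function('Y')(2, k)))), Rational(1, 2)) = Pow(Add(19010, Add(20, Add(Mul(-5, 8), 2))), Rational(1, 2)) = Pow(Add(19010, Add(20, Add(-40, 2))), Rational(1, 2)) = Pow(Add(19010, Add(20, -38)), Rational(1, 2)) = Pow(Add(19010, -18), Rational(1, 2)) = Pow(18992, Rational(1, 2)) = Mul(4, Pow(1187, Rational(1, 2)))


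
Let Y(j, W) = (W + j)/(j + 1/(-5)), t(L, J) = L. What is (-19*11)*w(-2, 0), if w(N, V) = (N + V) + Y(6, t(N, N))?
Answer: 7942/29 ≈ 273.86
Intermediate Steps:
Y(j, W) = (W + j)/(-⅕ + j) (Y(j, W) = (W + j)/(j - ⅕) = (W + j)/(-⅕ + j))
w(N, V) = 30/29 + V + 34*N/29 (w(N, V) = (N + V) + 5*(N + 6)/(-1 + 5*6) = (N + V) + 5*(6 + N)/(-1 + 30) = (N + V) + 5*(6 + N)/29 = (N + V) + 5*(1/29)*(6 + N) = (N + V) + (30/29 + 5*N/29) = 30/29 + V + 34*N/29)
(-19*11)*w(-2, 0) = (-19*11)*(30/29 + 0 + (34/29)*(-2)) = -209*(30/29 + 0 - 68/29) = -209*(-38/29) = 7942/29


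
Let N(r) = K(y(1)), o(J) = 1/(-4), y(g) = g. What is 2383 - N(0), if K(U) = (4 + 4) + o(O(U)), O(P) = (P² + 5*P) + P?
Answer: 9501/4 ≈ 2375.3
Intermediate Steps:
O(P) = P² + 6*P
o(J) = -¼
K(U) = 31/4 (K(U) = (4 + 4) - ¼ = 8 - ¼ = 31/4)
N(r) = 31/4
2383 - N(0) = 2383 - 1*31/4 = 2383 - 31/4 = 9501/4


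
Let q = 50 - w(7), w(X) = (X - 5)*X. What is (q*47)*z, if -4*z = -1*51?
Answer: 21573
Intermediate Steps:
w(X) = X*(-5 + X) (w(X) = (-5 + X)*X = X*(-5 + X))
z = 51/4 (z = -(-1)*51/4 = -¼*(-51) = 51/4 ≈ 12.750)
q = 36 (q = 50 - 7*(-5 + 7) = 50 - 7*2 = 50 - 1*14 = 50 - 14 = 36)
(q*47)*z = (36*47)*(51/4) = 1692*(51/4) = 21573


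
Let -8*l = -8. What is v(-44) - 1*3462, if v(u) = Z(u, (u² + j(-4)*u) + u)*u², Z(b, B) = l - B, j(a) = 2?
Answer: -3494070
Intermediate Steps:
l = 1 (l = -⅛*(-8) = 1)
Z(b, B) = 1 - B
v(u) = u²*(1 - u² - 3*u) (v(u) = (1 - ((u² + 2*u) + u))*u² = (1 - (u² + 3*u))*u² = (1 + (-u² - 3*u))*u² = (1 - u² - 3*u)*u² = u²*(1 - u² - 3*u))
v(-44) - 1*3462 = (-44)²*(1 - 1*(-44)*(3 - 44)) - 1*3462 = 1936*(1 - 1*(-44)*(-41)) - 3462 = 1936*(1 - 1804) - 3462 = 1936*(-1803) - 3462 = -3490608 - 3462 = -3494070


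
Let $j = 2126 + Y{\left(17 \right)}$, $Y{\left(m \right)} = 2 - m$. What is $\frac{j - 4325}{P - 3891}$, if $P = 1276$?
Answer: $\frac{2214}{2615} \approx 0.84665$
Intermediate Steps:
$j = 2111$ ($j = 2126 + \left(2 - 17\right) = 2126 - 15 = 2111$)
$\frac{j - 4325}{P - 3891} = \frac{2111 - 4325}{1276 - 3891} = - \frac{2214}{-2615} = \left(-2214\right) \left(- \frac{1}{2615}\right) = \frac{2214}{2615}$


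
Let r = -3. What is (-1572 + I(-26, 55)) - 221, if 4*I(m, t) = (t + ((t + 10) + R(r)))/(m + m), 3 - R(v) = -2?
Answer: -373069/208 ≈ -1793.6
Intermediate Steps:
R(v) = 5 (R(v) = 3 - 1*(-2) = 3 + 2 = 5)
I(m, t) = (15 + 2*t)/(8*m) (I(m, t) = ((t + ((t + 10) + 5))/(m + m))/4 = ((t + ((10 + t) + 5))/((2*m)))/4 = ((t + (15 + t))*(1/(2*m)))/4 = ((15 + 2*t)*(1/(2*m)))/4 = ((15 + 2*t)/(2*m))/4 = (15 + 2*t)/(8*m))
(-1572 + I(-26, 55)) - 221 = (-1572 + (⅛)*(15 + 2*55)/(-26)) - 221 = (-1572 + (⅛)*(-1/26)*(15 + 110)) - 221 = (-1572 + (⅛)*(-1/26)*125) - 221 = (-1572 - 125/208) - 221 = -327101/208 - 221 = -373069/208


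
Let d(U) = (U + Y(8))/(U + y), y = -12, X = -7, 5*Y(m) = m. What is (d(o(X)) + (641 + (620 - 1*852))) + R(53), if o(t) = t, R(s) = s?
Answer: 43917/95 ≈ 462.28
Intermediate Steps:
Y(m) = m/5
d(U) = (8/5 + U)/(-12 + U) (d(U) = (U + (⅕)*8)/(U - 12) = (U + 8/5)/(-12 + U) = (8/5 + U)/(-12 + U))
(d(o(X)) + (641 + (620 - 1*852))) + R(53) = ((8/5 - 7)/(-12 - 7) + (641 + (620 - 1*852))) + 53 = (-27/5/(-19) + (641 + (620 - 852))) + 53 = (-1/19*(-27/5) + (641 - 232)) + 53 = (27/95 + 409) + 53 = 38882/95 + 53 = 43917/95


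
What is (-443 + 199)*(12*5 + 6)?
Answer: -16104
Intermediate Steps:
(-443 + 199)*(12*5 + 6) = -244*(60 + 6) = -244*66 = -16104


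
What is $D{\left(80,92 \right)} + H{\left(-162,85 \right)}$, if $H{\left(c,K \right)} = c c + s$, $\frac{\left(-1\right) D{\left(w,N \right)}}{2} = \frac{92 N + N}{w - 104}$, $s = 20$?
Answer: $26977$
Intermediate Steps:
$D{\left(w,N \right)} = - \frac{186 N}{-104 + w}$ ($D{\left(w,N \right)} = - 2 \frac{92 N + N}{w - 104} = - 2 \frac{93 N}{-104 + w} = - \frac{186 N}{-104 + w}$)
$H{\left(c,K \right)} = 20 + c^{2}$ ($H{\left(c,K \right)} = c c + 20 = c^{2} + 20 = 20 + c^{2}$)
$D{\left(80,92 \right)} + H{\left(-162,85 \right)} = \left(-186\right) 92 \frac{1}{-104 + 80} + \left(20 + \left(-162\right)^{2}\right) = \left(-186\right) 92 \frac{1}{-24} + \left(20 + 26244\right) = \left(-186\right) 92 \left(- \frac{1}{24}\right) + 26264 = 713 + 26264 = 26977$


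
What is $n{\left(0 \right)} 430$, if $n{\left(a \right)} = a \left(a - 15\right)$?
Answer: $0$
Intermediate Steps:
$n{\left(a \right)} = a \left(-15 + a\right)$
$n{\left(0 \right)} 430 = 0 \left(-15 + 0\right) 430 = 0 \left(-15\right) 430 = 0 \cdot 430 = 0$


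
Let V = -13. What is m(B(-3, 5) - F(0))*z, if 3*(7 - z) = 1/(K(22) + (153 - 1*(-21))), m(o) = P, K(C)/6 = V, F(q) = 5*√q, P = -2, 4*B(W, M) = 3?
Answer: -2015/144 ≈ -13.993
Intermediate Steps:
B(W, M) = ¾ (B(W, M) = (¼)*3 = ¾)
K(C) = -78 (K(C) = 6*(-13) = -78)
m(o) = -2
z = 2015/288 (z = 7 - 1/(3*(-78 + (153 - 1*(-21)))) = 7 - 1/(3*(-78 + (153 + 21))) = 7 - 1/(3*(-78 + 174)) = 7 - ⅓/96 = 7 - ⅓*1/96 = 7 - 1/288 = 2015/288 ≈ 6.9965)
m(B(-3, 5) - F(0))*z = -2*2015/288 = -2015/144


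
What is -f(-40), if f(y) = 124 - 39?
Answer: -85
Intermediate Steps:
f(y) = 85
-f(-40) = -1*85 = -85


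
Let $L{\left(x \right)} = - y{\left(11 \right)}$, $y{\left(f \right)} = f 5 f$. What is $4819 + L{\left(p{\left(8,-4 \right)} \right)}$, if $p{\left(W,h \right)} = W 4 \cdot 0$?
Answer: $4214$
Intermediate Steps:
$y{\left(f \right)} = 5 f^{2}$ ($y{\left(f \right)} = 5 f f = 5 f^{2}$)
$p{\left(W,h \right)} = 0$ ($p{\left(W,h \right)} = W 0 = 0$)
$L{\left(x \right)} = -605$ ($L{\left(x \right)} = - 5 \cdot 11^{2} = - 5 \cdot 121 = \left(-1\right) 605 = -605$)
$4819 + L{\left(p{\left(8,-4 \right)} \right)} = 4819 - 605 = 4214$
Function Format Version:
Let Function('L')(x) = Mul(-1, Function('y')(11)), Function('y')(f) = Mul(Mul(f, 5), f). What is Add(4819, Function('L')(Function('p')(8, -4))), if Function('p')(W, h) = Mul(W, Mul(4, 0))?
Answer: 4214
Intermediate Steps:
Function('y')(f) = Mul(5, Pow(f, 2)) (Function('y')(f) = Mul(Mul(5, f), f) = Mul(5, Pow(f, 2)))
Function('p')(W, h) = 0 (Function('p')(W, h) = Mul(W, 0) = 0)
Function('L')(x) = -605 (Function('L')(x) = Mul(-1, Mul(5, Pow(11, 2))) = Mul(-1, Mul(5, 121)) = Mul(-1, 605) = -605)
Add(4819, Function('L')(Function('p')(8, -4))) = Add(4819, -605) = 4214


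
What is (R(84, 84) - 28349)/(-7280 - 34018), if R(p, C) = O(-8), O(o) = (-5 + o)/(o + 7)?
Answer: 14168/20649 ≈ 0.68614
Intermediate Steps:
O(o) = (-5 + o)/(7 + o)
R(p, C) = 13 (R(p, C) = (-5 - 8)/(7 - 8) = -13/(-1) = -1*(-13) = 13)
(R(84, 84) - 28349)/(-7280 - 34018) = (13 - 28349)/(-7280 - 34018) = -28336/(-41298) = -28336*(-1/41298) = 14168/20649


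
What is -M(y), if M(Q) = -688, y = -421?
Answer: 688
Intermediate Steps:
-M(y) = -1*(-688) = 688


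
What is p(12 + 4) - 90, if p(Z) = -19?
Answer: -109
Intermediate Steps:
p(12 + 4) - 90 = -19 - 90 = -109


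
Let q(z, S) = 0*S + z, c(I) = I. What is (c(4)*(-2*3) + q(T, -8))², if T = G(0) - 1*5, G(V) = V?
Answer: 841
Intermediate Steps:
T = -5 (T = 0 - 1*5 = 0 - 5 = -5)
q(z, S) = z (q(z, S) = 0 + z = z)
(c(4)*(-2*3) + q(T, -8))² = (4*(-2*3) - 5)² = (4*(-6) - 5)² = (-24 - 5)² = (-29)² = 841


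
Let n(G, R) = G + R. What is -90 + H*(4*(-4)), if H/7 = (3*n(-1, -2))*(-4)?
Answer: -4122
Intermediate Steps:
H = 252 (H = 7*((3*(-1 - 2))*(-4)) = 7*((3*(-3))*(-4)) = 7*(-9*(-4)) = 7*36 = 252)
-90 + H*(4*(-4)) = -90 + 252*(4*(-4)) = -90 + 252*(-16) = -90 - 4032 = -4122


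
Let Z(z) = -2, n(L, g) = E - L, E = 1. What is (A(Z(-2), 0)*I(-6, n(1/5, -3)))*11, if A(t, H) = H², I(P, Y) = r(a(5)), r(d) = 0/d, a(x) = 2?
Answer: 0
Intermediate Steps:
n(L, g) = 1 - L
r(d) = 0
I(P, Y) = 0
(A(Z(-2), 0)*I(-6, n(1/5, -3)))*11 = (0²*0)*11 = (0*0)*11 = 0*11 = 0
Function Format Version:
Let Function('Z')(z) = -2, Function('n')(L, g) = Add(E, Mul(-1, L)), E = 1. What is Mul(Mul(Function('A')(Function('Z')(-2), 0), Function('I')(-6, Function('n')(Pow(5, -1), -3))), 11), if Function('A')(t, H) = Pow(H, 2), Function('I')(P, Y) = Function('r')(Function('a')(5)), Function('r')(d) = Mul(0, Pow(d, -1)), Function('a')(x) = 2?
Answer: 0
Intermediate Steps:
Function('n')(L, g) = Add(1, Mul(-1, L))
Function('r')(d) = 0
Function('I')(P, Y) = 0
Mul(Mul(Function('A')(Function('Z')(-2), 0), Function('I')(-6, Function('n')(Pow(5, -1), -3))), 11) = Mul(Mul(Pow(0, 2), 0), 11) = Mul(Mul(0, 0), 11) = Mul(0, 11) = 0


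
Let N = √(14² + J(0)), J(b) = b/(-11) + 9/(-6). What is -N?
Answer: -√778/2 ≈ -13.946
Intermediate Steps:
J(b) = -3/2 - b/11 (J(b) = b*(-1/11) + 9*(-⅙) = -b/11 - 3/2 = -3/2 - b/11)
N = √778/2 (N = √(14² + (-3/2 - 1/11*0)) = √(196 + (-3/2 + 0)) = √(196 - 3/2) = √(389/2) = √778/2 ≈ 13.946)
-N = -√778/2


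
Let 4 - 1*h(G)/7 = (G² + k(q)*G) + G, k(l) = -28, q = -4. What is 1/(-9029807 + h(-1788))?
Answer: -1/31746319 ≈ -3.1500e-8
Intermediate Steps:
h(G) = 28 - 7*G² + 189*G (h(G) = 28 - 7*((G² - 28*G) + G) = 28 - 7*(G² - 27*G) = 28 + (-7*G² + 189*G) = 28 - 7*G² + 189*G)
1/(-9029807 + h(-1788)) = 1/(-9029807 + (28 - 7*(-1788)² + 189*(-1788))) = 1/(-9029807 + (28 - 7*3196944 - 337932)) = 1/(-9029807 + (28 - 22378608 - 337932)) = 1/(-9029807 - 22716512) = 1/(-31746319) = -1/31746319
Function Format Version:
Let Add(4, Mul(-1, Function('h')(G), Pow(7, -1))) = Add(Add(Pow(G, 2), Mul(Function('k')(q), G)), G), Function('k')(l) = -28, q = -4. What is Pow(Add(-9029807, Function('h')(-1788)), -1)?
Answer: Rational(-1, 31746319) ≈ -3.1500e-8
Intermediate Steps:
Function('h')(G) = Add(28, Mul(-7, Pow(G, 2)), Mul(189, G)) (Function('h')(G) = Add(28, Mul(-7, Add(Add(Pow(G, 2), Mul(-28, G)), G))) = Add(28, Mul(-7, Add(Pow(G, 2), Mul(-27, G)))) = Add(28, Add(Mul(-7, Pow(G, 2)), Mul(189, G))) = Add(28, Mul(-7, Pow(G, 2)), Mul(189, G)))
Pow(Add(-9029807, Function('h')(-1788)), -1) = Pow(Add(-9029807, Add(28, Mul(-7, Pow(-1788, 2)), Mul(189, -1788))), -1) = Pow(Add(-9029807, Add(28, Mul(-7, 3196944), -337932)), -1) = Pow(Add(-9029807, Add(28, -22378608, -337932)), -1) = Pow(Add(-9029807, -22716512), -1) = Pow(-31746319, -1) = Rational(-1, 31746319)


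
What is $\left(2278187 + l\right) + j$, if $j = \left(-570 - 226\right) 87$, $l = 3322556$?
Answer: $5531491$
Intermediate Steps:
$j = -69252$ ($j = \left(-796\right) 87 = -69252$)
$\left(2278187 + l\right) + j = \left(2278187 + 3322556\right) - 69252 = 5600743 - 69252 = 5531491$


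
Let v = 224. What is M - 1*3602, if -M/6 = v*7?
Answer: -13010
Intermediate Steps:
M = -9408 (M = -1344*7 = -6*1568 = -9408)
M - 1*3602 = -9408 - 1*3602 = -9408 - 3602 = -13010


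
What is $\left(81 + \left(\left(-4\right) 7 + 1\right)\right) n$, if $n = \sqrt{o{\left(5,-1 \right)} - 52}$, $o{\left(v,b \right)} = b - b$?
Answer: $108 i \sqrt{13} \approx 389.4 i$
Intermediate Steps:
$o{\left(v,b \right)} = 0$
$n = 2 i \sqrt{13}$ ($n = \sqrt{0 - 52} = \sqrt{-52} = 2 i \sqrt{13} \approx 7.2111 i$)
$\left(81 + \left(\left(-4\right) 7 + 1\right)\right) n = \left(81 + \left(\left(-4\right) 7 + 1\right)\right) 2 i \sqrt{13} = \left(81 + \left(-28 + 1\right)\right) 2 i \sqrt{13} = \left(81 - 27\right) 2 i \sqrt{13} = 54 \cdot 2 i \sqrt{13} = 108 i \sqrt{13}$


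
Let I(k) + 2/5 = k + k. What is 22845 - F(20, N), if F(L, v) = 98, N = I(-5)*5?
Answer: 22747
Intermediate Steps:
I(k) = -2/5 + 2*k (I(k) = -2/5 + (k + k) = -2/5 + 2*k)
N = -52 (N = (-2/5 + 2*(-5))*5 = (-2/5 - 10)*5 = -52/5*5 = -52)
22845 - F(20, N) = 22845 - 1*98 = 22845 - 98 = 22747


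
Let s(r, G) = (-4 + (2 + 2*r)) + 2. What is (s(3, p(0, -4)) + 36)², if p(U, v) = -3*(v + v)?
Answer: 1764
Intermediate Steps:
p(U, v) = -6*v
s(r, G) = 2*r (s(r, G) = (-2 + 2*r) + 2 = 2*r)
(s(3, p(0, -4)) + 36)² = (2*3 + 36)² = (6 + 36)² = 42² = 1764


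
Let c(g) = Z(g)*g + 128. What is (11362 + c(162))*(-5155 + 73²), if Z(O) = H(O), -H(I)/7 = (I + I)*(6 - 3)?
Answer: -189791892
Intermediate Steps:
H(I) = -42*I (H(I) = -7*(I + I)*(6 - 3) = -7*2*I*3 = -42*I)
Z(O) = -42*O
c(g) = 128 - 42*g² (c(g) = (-42*g)*g + 128 = -42*g² + 128 = 128 - 42*g²)
(11362 + c(162))*(-5155 + 73²) = (11362 + (128 - 42*162²))*(-5155 + 73²) = (11362 + (128 - 42*26244))*(-5155 + 5329) = (11362 + (128 - 1102248))*174 = (11362 - 1102120)*174 = -1090758*174 = -189791892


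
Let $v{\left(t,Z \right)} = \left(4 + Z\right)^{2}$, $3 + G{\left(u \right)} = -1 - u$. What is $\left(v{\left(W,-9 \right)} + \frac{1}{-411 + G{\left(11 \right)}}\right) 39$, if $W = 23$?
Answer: $\frac{138437}{142} \approx 974.91$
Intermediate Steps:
$G{\left(u \right)} = -4 - u$ ($G{\left(u \right)} = -3 - \left(1 + u\right) = -4 - u$)
$\left(v{\left(W,-9 \right)} + \frac{1}{-411 + G{\left(11 \right)}}\right) 39 = \left(\left(4 - 9\right)^{2} + \frac{1}{-411 - 15}\right) 39 = \left(\left(-5\right)^{2} + \frac{1}{-411 - 15}\right) 39 = \left(25 + \frac{1}{-411 - 15}\right) 39 = \left(25 + \frac{1}{-426}\right) 39 = \left(25 - \frac{1}{426}\right) 39 = \frac{10649}{426} \cdot 39 = \frac{138437}{142}$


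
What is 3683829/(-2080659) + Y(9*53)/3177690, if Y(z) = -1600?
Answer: -390313187647/220389643257 ≈ -1.7710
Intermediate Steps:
3683829/(-2080659) + Y(9*53)/3177690 = 3683829/(-2080659) - 1600/3177690 = 3683829*(-1/2080659) - 1600*1/3177690 = -1227943/693553 - 160/317769 = -390313187647/220389643257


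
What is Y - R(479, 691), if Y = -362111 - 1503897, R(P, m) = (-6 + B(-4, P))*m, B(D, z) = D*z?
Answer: -537906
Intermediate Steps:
R(P, m) = m*(-6 - 4*P) (R(P, m) = (-6 - 4*P)*m = m*(-6 - 4*P))
Y = -1866008
Y - R(479, 691) = -1866008 - (-2)*691*(3 + 2*479) = -1866008 - (-2)*691*(3 + 958) = -1866008 - (-2)*691*961 = -1866008 - 1*(-1328102) = -1866008 + 1328102 = -537906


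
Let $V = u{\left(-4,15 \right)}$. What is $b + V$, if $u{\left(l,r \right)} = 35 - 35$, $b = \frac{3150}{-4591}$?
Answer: $- \frac{3150}{4591} \approx -0.68612$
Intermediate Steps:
$b = - \frac{3150}{4591}$ ($b = 3150 \left(- \frac{1}{4591}\right) = - \frac{3150}{4591} \approx -0.68612$)
$u{\left(l,r \right)} = 0$ ($u{\left(l,r \right)} = 35 - 35 = 0$)
$V = 0$
$b + V = - \frac{3150}{4591} + 0 = - \frac{3150}{4591}$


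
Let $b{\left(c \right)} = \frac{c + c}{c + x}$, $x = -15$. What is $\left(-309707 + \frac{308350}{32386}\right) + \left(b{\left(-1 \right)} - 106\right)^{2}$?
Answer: $- \frac{309338597727}{1036352} \approx -2.9849 \cdot 10^{5}$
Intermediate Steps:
$b{\left(c \right)} = \frac{2 c}{-15 + c}$ ($b{\left(c \right)} = \frac{c + c}{c - 15} = \frac{2 c}{-15 + c}$)
$\left(-309707 + \frac{308350}{32386}\right) + \left(b{\left(-1 \right)} - 106\right)^{2} = \left(-309707 + \frac{308350}{32386}\right) + \left(2 \left(-1\right) \frac{1}{-15 - 1} - 106\right)^{2} = \left(-309707 + 308350 \cdot \frac{1}{32386}\right) + \left(2 \left(-1\right) \frac{1}{-16} - 106\right)^{2} = \left(-309707 + \frac{154175}{16193}\right) + \left(2 \left(-1\right) \left(- \frac{1}{16}\right) - 106\right)^{2} = - \frac{5014931276}{16193} + \left(\frac{1}{8} - 106\right)^{2} = - \frac{5014931276}{16193} + \left(- \frac{847}{8}\right)^{2} = - \frac{5014931276}{16193} + \frac{717409}{64} = - \frac{309338597727}{1036352}$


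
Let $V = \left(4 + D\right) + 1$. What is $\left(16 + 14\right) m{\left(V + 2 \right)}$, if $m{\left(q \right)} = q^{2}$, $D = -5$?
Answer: $120$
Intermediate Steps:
$V = 0$ ($V = \left(4 - 5\right) + 1 = -1 + 1 = 0$)
$\left(16 + 14\right) m{\left(V + 2 \right)} = \left(16 + 14\right) \left(0 + 2\right)^{2} = 30 \cdot 2^{2} = 30 \cdot 4 = 120$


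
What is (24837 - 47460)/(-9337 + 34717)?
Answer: -7541/8460 ≈ -0.89137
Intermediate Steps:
(24837 - 47460)/(-9337 + 34717) = -22623/25380 = -22623*1/25380 = -7541/8460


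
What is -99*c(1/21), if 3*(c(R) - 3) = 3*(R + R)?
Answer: -2145/7 ≈ -306.43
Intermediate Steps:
c(R) = 3 + 2*R (c(R) = 3 + (3*(R + R))/3 = 3 + (3*(2*R))/3 = 3 + (6*R)/3 = 3 + 2*R)
-99*c(1/21) = -99*(3 + 2/21) = -99*65/21 = -2145/7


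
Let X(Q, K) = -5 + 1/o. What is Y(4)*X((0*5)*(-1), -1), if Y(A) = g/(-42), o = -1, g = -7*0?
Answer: 0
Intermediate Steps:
g = 0
Y(A) = 0 (Y(A) = 0/(-42) = 0*(-1/42) = 0)
X(Q, K) = -6 (X(Q, K) = -5 + 1/(-1) = -5 - 1 = -6)
Y(4)*X((0*5)*(-1), -1) = 0*(-6) = 0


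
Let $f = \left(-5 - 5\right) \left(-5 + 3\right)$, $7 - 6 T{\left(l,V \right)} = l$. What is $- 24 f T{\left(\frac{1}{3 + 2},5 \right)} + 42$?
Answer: $-502$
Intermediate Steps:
$T{\left(l,V \right)} = \frac{7}{6} - \frac{l}{6}$
$f = 20$ ($f = \left(-10\right) \left(-2\right) = 20$)
$- 24 f T{\left(\frac{1}{3 + 2},5 \right)} + 42 = - 24 \cdot 20 \left(\frac{7}{6} - \frac{1}{6 \left(3 + 2\right)}\right) + 42 = - 24 \cdot 20 \left(\frac{7}{6} - \frac{1}{6 \cdot 5}\right) + 42 = - 24 \cdot 20 \left(\frac{7}{6} - \frac{1}{30}\right) + 42 = - 24 \cdot 20 \cdot \frac{17}{15} + 42 = \left(-24\right) \frac{68}{3} + 42 = -544 + 42 = -502$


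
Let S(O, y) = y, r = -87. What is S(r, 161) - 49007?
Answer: -48846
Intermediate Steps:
S(r, 161) - 49007 = 161 - 49007 = -48846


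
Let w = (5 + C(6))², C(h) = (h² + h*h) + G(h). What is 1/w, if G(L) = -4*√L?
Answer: (77 - 4*√6)⁻² ≈ 0.00022143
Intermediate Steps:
C(h) = -4*√h + 2*h² (C(h) = (h² + h*h) - 4*√h = (h² + h²) - 4*√h = 2*h² - 4*√h = -4*√h + 2*h²)
w = (77 - 4*√6)² (w = (5 + (-4*√6 + 2*6²))² = (5 + (-4*√6 + 2*36))² = (5 + (-4*√6 + 72))² = (5 + (72 - 4*√6))² = (77 - 4*√6)² ≈ 4516.1)
1/w = 1/(6025 - 616*√6)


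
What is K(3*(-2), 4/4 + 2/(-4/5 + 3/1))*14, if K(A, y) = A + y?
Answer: -630/11 ≈ -57.273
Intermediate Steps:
K(3*(-2), 4/4 + 2/(-4/5 + 3/1))*14 = (3*(-2) + (4/4 + 2/(-4/5 + 3/1)))*14 = (-6 + (4*(¼) + 2/(-4*⅕ + 3*1)))*14 = (-6 + (1 + 2/(-⅘ + 3)))*14 = (-6 + (1 + 2/(11/5)))*14 = (-6 + (1 + 2*(5/11)))*14 = (-6 + (1 + 10/11))*14 = (-6 + 21/11)*14 = -45/11*14 = -630/11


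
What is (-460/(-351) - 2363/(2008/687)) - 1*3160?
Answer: -2796076331/704808 ≈ -3967.1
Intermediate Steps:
(-460/(-351) - 2363/(2008/687)) - 1*3160 = (-460*(-1/351) - 2363/(2008*(1/687))) - 3160 = (460/351 - 2363/2008/687) - 3160 = (460/351 - 2363*687/2008) - 3160 = (460/351 - 1623381/2008) - 3160 = -568883051/704808 - 3160 = -2796076331/704808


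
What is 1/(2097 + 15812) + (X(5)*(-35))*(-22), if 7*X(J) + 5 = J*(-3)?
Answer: -39399799/17909 ≈ -2200.0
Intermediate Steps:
X(J) = -5/7 - 3*J/7 (X(J) = -5/7 + (J*(-3))/7 = -5/7 + (-3*J)/7 = -5/7 - 3*J/7)
1/(2097 + 15812) + (X(5)*(-35))*(-22) = 1/(2097 + 15812) + ((-5/7 - 3/7*5)*(-35))*(-22) = 1/17909 + ((-5/7 - 15/7)*(-35))*(-22) = 1/17909 - 20/7*(-35)*(-22) = 1/17909 + 100*(-22) = 1/17909 - 2200 = -39399799/17909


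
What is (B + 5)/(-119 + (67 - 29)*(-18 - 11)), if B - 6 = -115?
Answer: 104/1221 ≈ 0.085176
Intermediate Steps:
B = -109 (B = 6 - 115 = -109)
(B + 5)/(-119 + (67 - 29)*(-18 - 11)) = (-109 + 5)/(-119 + (67 - 29)*(-18 - 11)) = -104/(-119 + 38*(-29)) = -104/(-119 - 1102) = -104/(-1221) = -104*(-1/1221) = 104/1221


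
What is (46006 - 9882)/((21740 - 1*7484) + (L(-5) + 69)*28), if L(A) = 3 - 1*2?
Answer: 9031/4054 ≈ 2.2277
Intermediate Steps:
L(A) = 1 (L(A) = 3 - 2 = 1)
(46006 - 9882)/((21740 - 1*7484) + (L(-5) + 69)*28) = (46006 - 9882)/((21740 - 1*7484) + (1 + 69)*28) = 36124/((21740 - 7484) + 70*28) = 36124/(14256 + 1960) = 36124/16216 = 36124*(1/16216) = 9031/4054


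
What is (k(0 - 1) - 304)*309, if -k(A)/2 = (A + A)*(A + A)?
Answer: -96408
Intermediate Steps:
k(A) = -8*A**2 (k(A) = -2*(A + A)*(A + A) = -2*2*A*2*A = -8*A**2)
(k(0 - 1) - 304)*309 = (-8*(0 - 1)**2 - 304)*309 = (-8*(-1)**2 - 304)*309 = (-8*1 - 304)*309 = (-8 - 304)*309 = -312*309 = -96408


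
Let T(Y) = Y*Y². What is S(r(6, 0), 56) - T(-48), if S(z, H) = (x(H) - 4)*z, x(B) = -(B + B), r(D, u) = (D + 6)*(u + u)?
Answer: 110592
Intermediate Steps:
r(D, u) = 2*u*(6 + D) (r(D, u) = (6 + D)*(2*u) = 2*u*(6 + D))
T(Y) = Y³
x(B) = -2*B
S(z, H) = z*(-4 - 2*H) (S(z, H) = (-2*H - 4)*z = (-4 - 2*H)*z = z*(-4 - 2*H))
S(r(6, 0), 56) - T(-48) = -2*2*0*(6 + 6)*(2 + 56) - 1*(-48)³ = -2*2*0*12*58 - 1*(-110592) = -2*0*58 + 110592 = 0 + 110592 = 110592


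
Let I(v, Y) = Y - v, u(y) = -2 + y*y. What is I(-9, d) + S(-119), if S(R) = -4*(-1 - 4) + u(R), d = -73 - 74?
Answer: 14041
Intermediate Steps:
u(y) = -2 + y²
d = -147
S(R) = 18 + R² (S(R) = -4*(-1 - 4) + (-2 + R²) = -4*(-5) + (-2 + R²) = 20 + (-2 + R²) = 18 + R²)
I(-9, d) + S(-119) = (-147 - 1*(-9)) + (18 + (-119)²) = (-147 + 9) + (18 + 14161) = -138 + 14179 = 14041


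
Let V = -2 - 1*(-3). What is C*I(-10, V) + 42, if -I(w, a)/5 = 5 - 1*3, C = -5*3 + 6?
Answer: 132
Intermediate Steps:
V = 1 (V = -2 + 3 = 1)
C = -9 (C = -15 + 6 = -9)
I(w, a) = -10 (I(w, a) = -5*(5 - 1*3) = -5*(5 - 3) = -5*2 = -10)
C*I(-10, V) + 42 = -9*(-10) + 42 = 90 + 42 = 132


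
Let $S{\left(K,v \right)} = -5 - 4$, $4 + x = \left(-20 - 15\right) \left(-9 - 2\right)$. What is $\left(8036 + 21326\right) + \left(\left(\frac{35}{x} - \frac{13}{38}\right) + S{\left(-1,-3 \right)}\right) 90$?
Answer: $\frac{68841631}{2413} \approx 28529.0$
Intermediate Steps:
$x = 381$ ($x = -4 + \left(-20 - 15\right) \left(-9 - 2\right) = -4 - -385 = -4 + 385 = 381$)
$S{\left(K,v \right)} = -9$
$\left(8036 + 21326\right) + \left(\left(\frac{35}{x} - \frac{13}{38}\right) + S{\left(-1,-3 \right)}\right) 90 = \left(8036 + 21326\right) + \left(\left(\frac{35}{381} - \frac{13}{38}\right) - 9\right) 90 = 29362 + \left(\left(35 \cdot \frac{1}{381} - \frac{13}{38}\right) - 9\right) 90 = 29362 + \left(\left(\frac{35}{381} - \frac{13}{38}\right) - 9\right) 90 = 29362 + \left(- \frac{3623}{14478} - 9\right) 90 = 29362 - \frac{2008875}{2413} = \frac{68841631}{2413}$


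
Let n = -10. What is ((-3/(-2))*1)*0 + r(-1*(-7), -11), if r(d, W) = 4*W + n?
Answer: -54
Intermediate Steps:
r(d, W) = -10 + 4*W (r(d, W) = 4*W - 10 = -10 + 4*W)
((-3/(-2))*1)*0 + r(-1*(-7), -11) = ((-3/(-2))*1)*0 + (-10 + 4*(-11)) = (-1/2*(-3)*1)*0 + (-10 - 44) = ((3/2)*1)*0 - 54 = (3/2)*0 - 54 = 0 - 54 = -54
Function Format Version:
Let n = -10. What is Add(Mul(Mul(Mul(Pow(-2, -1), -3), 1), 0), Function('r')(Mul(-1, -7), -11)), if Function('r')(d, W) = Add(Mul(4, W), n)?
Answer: -54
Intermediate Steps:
Function('r')(d, W) = Add(-10, Mul(4, W)) (Function('r')(d, W) = Add(Mul(4, W), -10) = Add(-10, Mul(4, W)))
Add(Mul(Mul(Mul(Pow(-2, -1), -3), 1), 0), Function('r')(Mul(-1, -7), -11)) = Add(Mul(Mul(Mul(Pow(-2, -1), -3), 1), 0), Add(-10, Mul(4, -11))) = Add(Mul(Mul(Mul(Rational(-1, 2), -3), 1), 0), Add(-10, -44)) = Add(Mul(Mul(Rational(3, 2), 1), 0), -54) = Add(Mul(Rational(3, 2), 0), -54) = Add(0, -54) = -54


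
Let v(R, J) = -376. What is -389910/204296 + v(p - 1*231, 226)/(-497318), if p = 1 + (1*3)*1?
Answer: -48458111521/25400019532 ≈ -1.9078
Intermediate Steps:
p = 4 (p = 1 + 3*1 = 1 + 3 = 4)
-389910/204296 + v(p - 1*231, 226)/(-497318) = -389910/204296 - 376/(-497318) = -389910*1/204296 - 376*(-1/497318) = -194955/102148 + 188/248659 = -48458111521/25400019532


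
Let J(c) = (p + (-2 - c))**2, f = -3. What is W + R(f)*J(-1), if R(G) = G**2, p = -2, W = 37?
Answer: 118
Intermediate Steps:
J(c) = (-4 - c)**2 (J(c) = (-2 + (-2 - c))**2 = (-4 - c)**2)
W + R(f)*J(-1) = 37 + (-3)**2*(4 - 1)**2 = 37 + 9*3**2 = 37 + 9*9 = 37 + 81 = 118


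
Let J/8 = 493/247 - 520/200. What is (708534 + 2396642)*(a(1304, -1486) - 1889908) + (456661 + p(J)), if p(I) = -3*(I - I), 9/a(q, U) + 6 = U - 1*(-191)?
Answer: -7634913983744831/1301 ≈ -5.8685e+12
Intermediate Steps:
a(q, U) = 9/(185 + U) (a(q, U) = 9/(-6 + (U - 1*(-191))) = 9/(-6 + (U + 191)) = 9/(-6 + (191 + U)) = 9/(185 + U))
J = -5968/1235 (J = 8*(493/247 - 520/200) = 8*(493*(1/247) - 520*1/200) = 8*(493/247 - 13/5) = 8*(-746/1235) = -5968/1235 ≈ -4.8324)
p(I) = 0 (p(I) = -3*0 = 0)
(708534 + 2396642)*(a(1304, -1486) - 1889908) + (456661 + p(J)) = (708534 + 2396642)*(9/(185 - 1486) - 1889908) + (456661 + 0) = 3105176*(9/(-1301) - 1889908) + 456661 = 3105176*(9*(-1/1301) - 1889908) + 456661 = 3105176*(-9/1301 - 1889908) + 456661 = 3105176*(-2458770317/1301) + 456661 = -7634914577860792/1301 + 456661 = -7634913983744831/1301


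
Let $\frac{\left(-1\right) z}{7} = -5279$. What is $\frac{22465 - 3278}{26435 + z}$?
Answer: $\frac{19187}{63388} \approx 0.30269$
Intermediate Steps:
$z = 36953$ ($z = \left(-7\right) \left(-5279\right) = 36953$)
$\frac{22465 - 3278}{26435 + z} = \frac{22465 - 3278}{26435 + 36953} = \frac{19187}{63388}$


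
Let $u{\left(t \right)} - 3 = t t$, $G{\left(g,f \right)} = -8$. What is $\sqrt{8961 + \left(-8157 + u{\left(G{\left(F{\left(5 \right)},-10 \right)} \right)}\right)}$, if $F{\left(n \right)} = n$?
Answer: $\sqrt{871} \approx 29.513$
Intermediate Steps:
$u{\left(t \right)} = 3 + t^{2}$ ($u{\left(t \right)} = 3 + t t = 3 + t^{2}$)
$\sqrt{8961 + \left(-8157 + u{\left(G{\left(F{\left(5 \right)},-10 \right)} \right)}\right)} = \sqrt{8961 - \left(8154 - 64\right)} = \sqrt{8961 + \left(-8157 + \left(3 + 64\right)\right)} = \sqrt{8961 + \left(-8157 + 67\right)} = \sqrt{8961 - 8090} = \sqrt{871}$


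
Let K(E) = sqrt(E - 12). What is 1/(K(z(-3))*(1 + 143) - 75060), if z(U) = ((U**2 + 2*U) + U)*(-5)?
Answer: -695/52169004 - 2*I*sqrt(3)/39126753 ≈ -1.3322e-5 - 8.8535e-8*I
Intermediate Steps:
z(U) = -15*U - 5*U**2 (z(U) = (U**2 + 3*U)*(-5) = -15*U - 5*U**2)
K(E) = sqrt(-12 + E)
1/(K(z(-3))*(1 + 143) - 75060) = 1/(sqrt(-12 - 5*(-3)*(3 - 3))*(1 + 143) - 75060) = 1/(sqrt(-12 - 5*(-3)*0)*144 - 75060) = 1/(sqrt(-12 + 0)*144 - 75060) = 1/(sqrt(-12)*144 - 75060) = 1/((2*I*sqrt(3))*144 - 75060) = 1/(288*I*sqrt(3) - 75060) = 1/(-75060 + 288*I*sqrt(3))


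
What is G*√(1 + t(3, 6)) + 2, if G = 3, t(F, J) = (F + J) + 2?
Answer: 2 + 6*√3 ≈ 12.392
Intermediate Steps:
t(F, J) = 2 + F + J
G*√(1 + t(3, 6)) + 2 = 3*√(1 + (2 + 3 + 6)) + 2 = 3*√(1 + 11) + 2 = 3*√12 + 2 = 3*(2*√3) + 2 = 6*√3 + 2 = 2 + 6*√3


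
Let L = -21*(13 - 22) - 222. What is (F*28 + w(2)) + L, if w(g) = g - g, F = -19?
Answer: -565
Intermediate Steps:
w(g) = 0
L = -33 (L = -21*(-9) - 222 = 189 - 222 = -33)
(F*28 + w(2)) + L = (-19*28 + 0) - 33 = (-532 + 0) - 33 = -532 - 33 = -565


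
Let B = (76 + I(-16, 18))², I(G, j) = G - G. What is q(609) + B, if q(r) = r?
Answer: 6385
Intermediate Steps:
I(G, j) = 0
B = 5776 (B = (76 + 0)² = 76² = 5776)
q(609) + B = 609 + 5776 = 6385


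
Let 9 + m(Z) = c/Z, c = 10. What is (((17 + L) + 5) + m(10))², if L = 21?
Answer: 1225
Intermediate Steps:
m(Z) = -9 + 10/Z
(((17 + L) + 5) + m(10))² = (((17 + 21) + 5) + (-9 + 10/10))² = ((38 + 5) + (-9 + 10*(⅒)))² = (43 + (-9 + 1))² = (43 - 8)² = 35² = 1225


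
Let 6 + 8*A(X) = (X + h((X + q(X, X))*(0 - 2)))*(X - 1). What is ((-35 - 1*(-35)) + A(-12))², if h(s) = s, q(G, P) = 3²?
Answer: 81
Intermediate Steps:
q(G, P) = 9
A(X) = -¾ + (-1 + X)*(-18 - X)/8 (A(X) = -¾ + ((X + (X + 9)*(0 - 2))*(X - 1))/8 = -¾ + ((X + (9 + X)*(-2))*(-1 + X))/8 = -¾ + ((X + (-18 - 2*X))*(-1 + X))/8 = -¾ + ((-18 - X)*(-1 + X))/8 = -¾ + ((-1 + X)*(-18 - X))/8 = -¾ + (-1 + X)*(-18 - X)/8)
((-35 - 1*(-35)) + A(-12))² = ((-35 - 1*(-35)) + (3/2 - 17/8*(-12) - ⅛*(-12)²))² = ((-35 + 35) + (3/2 + 51/2 - ⅛*144))² = (0 + (3/2 + 51/2 - 18))² = (0 + 9)² = 9² = 81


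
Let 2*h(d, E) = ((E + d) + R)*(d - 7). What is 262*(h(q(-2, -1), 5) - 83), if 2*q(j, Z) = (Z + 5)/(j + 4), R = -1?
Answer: -25676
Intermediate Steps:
q(j, Z) = (5 + Z)/(2*(4 + j)) (q(j, Z) = ((Z + 5)/(j + 4))/2 = ((5 + Z)/(4 + j))/2 = (5 + Z)/(2*(4 + j)))
h(d, E) = (-7 + d)*(-1 + E + d)/2 (h(d, E) = (((E + d) - 1)*(d - 7))/2 = ((-1 + E + d)*(-7 + d))/2 = ((-7 + d)*(-1 + E + d))/2 = (-7 + d)*(-1 + E + d)/2)
262*(h(q(-2, -1), 5) - 83) = 262*((7/2 + ((5 - 1)/(2*(4 - 2)))**2/2 - 2*(5 - 1)/(4 - 2) - 7/2*5 + (1/2)*5*((5 - 1)/(2*(4 - 2)))) - 83) = 262*((7/2 + ((1/2)*4/2)**2/2 - 2*4/2 - 35/2 + (1/2)*5*((1/2)*4/2)) - 83) = 262*((7/2 + ((1/2)*(1/2)*4)**2/2 - 2*4/2 - 35/2 + (1/2)*5*((1/2)*(1/2)*4)) - 83) = 262*((7/2 + (1/2)*1**2 - 4*1 - 35/2 + (1/2)*5*1) - 83) = 262*((7/2 + (1/2)*1 - 4 - 35/2 + 5/2) - 83) = 262*((7/2 + 1/2 - 4 - 35/2 + 5/2) - 83) = 262*(-15 - 83) = 262*(-98) = -25676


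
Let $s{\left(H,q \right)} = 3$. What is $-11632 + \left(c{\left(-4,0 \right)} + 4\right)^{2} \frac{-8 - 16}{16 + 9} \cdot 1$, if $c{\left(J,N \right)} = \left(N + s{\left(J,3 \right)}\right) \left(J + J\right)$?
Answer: $-12016$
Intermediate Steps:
$c{\left(J,N \right)} = 2 J \left(3 + N\right)$ ($c{\left(J,N \right)} = \left(N + 3\right) \left(J + J\right) = \left(3 + N\right) 2 J = 2 J \left(3 + N\right)$)
$-11632 + \left(c{\left(-4,0 \right)} + 4\right)^{2} \frac{-8 - 16}{16 + 9} \cdot 1 = -11632 + \left(2 \left(-4\right) \left(3 + 0\right) + 4\right)^{2} \frac{-8 - 16}{16 + 9} \cdot 1 = -11632 + \left(2 \left(-4\right) 3 + 4\right)^{2} \left(- \frac{24}{25}\right) 1 = -11632 + \left(-24 + 4\right)^{2} \left(\left(-24\right) \frac{1}{25}\right) 1 = -11632 + \left(-20\right)^{2} \left(- \frac{24}{25}\right) 1 = -11632 + 400 \left(- \frac{24}{25}\right) 1 = -11632 - 384 = -12016$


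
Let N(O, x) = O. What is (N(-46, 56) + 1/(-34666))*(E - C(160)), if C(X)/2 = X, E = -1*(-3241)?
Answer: -4657934677/34666 ≈ -1.3437e+5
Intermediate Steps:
E = 3241
C(X) = 2*X
(N(-46, 56) + 1/(-34666))*(E - C(160)) = (-46 + 1/(-34666))*(3241 - 2*160) = (-46 - 1/34666)*(3241 - 1*320) = -1594637*(3241 - 320)/34666 = -1594637/34666*2921 = -4657934677/34666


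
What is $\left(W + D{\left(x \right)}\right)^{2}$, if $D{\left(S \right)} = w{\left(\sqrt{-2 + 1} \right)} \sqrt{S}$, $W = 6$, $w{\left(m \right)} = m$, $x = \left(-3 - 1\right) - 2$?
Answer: $\left(6 - \sqrt{6}\right)^{2} \approx 12.606$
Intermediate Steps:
$x = -6$ ($x = -4 - 2 = -6$)
$D{\left(S \right)} = i \sqrt{S}$ ($D{\left(S \right)} = \sqrt{-2 + 1} \sqrt{S} = \sqrt{-1} \sqrt{S} = i \sqrt{S}$)
$\left(W + D{\left(x \right)}\right)^{2} = \left(6 + i \sqrt{-6}\right)^{2} = \left(6 + i i \sqrt{6}\right)^{2} = \left(6 - \sqrt{6}\right)^{2}$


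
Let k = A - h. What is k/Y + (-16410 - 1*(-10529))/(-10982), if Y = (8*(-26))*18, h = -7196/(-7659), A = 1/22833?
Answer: 214019339318747/399465999702432 ≈ 0.53576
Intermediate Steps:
A = 1/22833 ≈ 4.3796e-5
h = 7196/7659 (h = -7196*(-1/7659) = 7196/7659 ≈ 0.93955)
k = -18255401/19430883 (k = 1/22833 - 1*7196/7659 = 1/22833 - 7196/7659 = -18255401/19430883 ≈ -0.93950)
Y = -3744 (Y = -208*18 = -3744)
k/Y + (-16410 - 1*(-10529))/(-10982) = -18255401/19430883/(-3744) + (-16410 - 1*(-10529))/(-10982) = -18255401/19430883*(-1/3744) + (-16410 + 10529)*(-1/10982) = 18255401/72749225952 - 5881*(-1/10982) = 18255401/72749225952 + 5881/10982 = 214019339318747/399465999702432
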